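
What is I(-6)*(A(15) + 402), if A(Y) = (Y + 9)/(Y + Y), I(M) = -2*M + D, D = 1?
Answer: 26182/5 ≈ 5236.4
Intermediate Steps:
I(M) = 1 - 2*M (I(M) = -2*M + 1 = 1 - 2*M)
A(Y) = (9 + Y)/(2*Y) (A(Y) = (9 + Y)/((2*Y)) = (9 + Y)*(1/(2*Y)) = (9 + Y)/(2*Y))
I(-6)*(A(15) + 402) = (1 - 2*(-6))*((½)*(9 + 15)/15 + 402) = (1 + 12)*((½)*(1/15)*24 + 402) = 13*(⅘ + 402) = 13*(2014/5) = 26182/5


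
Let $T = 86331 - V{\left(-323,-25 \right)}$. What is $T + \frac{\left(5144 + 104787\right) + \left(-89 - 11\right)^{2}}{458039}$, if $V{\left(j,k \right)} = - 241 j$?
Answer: $\frac{3887954963}{458039} \approx 8488.3$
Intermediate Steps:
$T = 8488$ ($T = 86331 - \left(-241\right) \left(-323\right) = 86331 - 77843 = 8488$)
$T + \frac{\left(5144 + 104787\right) + \left(-89 - 11\right)^{2}}{458039} = 8488 + \frac{\left(5144 + 104787\right) + \left(-89 - 11\right)^{2}}{458039} = 8488 + \left(109931 + \left(-100\right)^{2}\right) \frac{1}{458039} = 8488 + \left(109931 + 10000\right) \frac{1}{458039} = 8488 + 119931 \cdot \frac{1}{458039} = 8488 + \frac{119931}{458039} = \frac{3887954963}{458039}$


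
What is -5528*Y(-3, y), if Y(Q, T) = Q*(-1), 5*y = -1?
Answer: -16584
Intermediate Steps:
y = -⅕ (y = (⅕)*(-1) = -⅕ ≈ -0.20000)
Y(Q, T) = -Q
-5528*Y(-3, y) = -(-5528)*(-3) = -5528*3 = -16584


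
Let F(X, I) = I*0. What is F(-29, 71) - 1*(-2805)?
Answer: 2805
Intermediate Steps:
F(X, I) = 0
F(-29, 71) - 1*(-2805) = 0 - 1*(-2805) = 0 + 2805 = 2805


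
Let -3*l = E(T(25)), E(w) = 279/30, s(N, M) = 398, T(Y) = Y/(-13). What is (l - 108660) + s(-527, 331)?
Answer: -1082651/10 ≈ -1.0827e+5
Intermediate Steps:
T(Y) = -Y/13 (T(Y) = Y*(-1/13) = -Y/13)
E(w) = 93/10 (E(w) = 279*(1/30) = 93/10)
l = -31/10 (l = -⅓*93/10 = -31/10 ≈ -3.1000)
(l - 108660) + s(-527, 331) = (-31/10 - 108660) + 398 = -1086631/10 + 398 = -1082651/10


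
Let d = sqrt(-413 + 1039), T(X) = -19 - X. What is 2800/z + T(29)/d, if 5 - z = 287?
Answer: -1400/141 - 24*sqrt(626)/313 ≈ -11.848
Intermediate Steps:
z = -282 (z = 5 - 1*287 = 5 - 287 = -282)
d = sqrt(626) ≈ 25.020
2800/z + T(29)/d = 2800/(-282) + (-19 - 1*29)/(sqrt(626)) = 2800*(-1/282) + (-19 - 29)*(sqrt(626)/626) = -1400/141 - 24*sqrt(626)/313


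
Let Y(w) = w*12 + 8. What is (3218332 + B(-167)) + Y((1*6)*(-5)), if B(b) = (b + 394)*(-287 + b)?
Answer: 3114922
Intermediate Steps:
B(b) = (-287 + b)*(394 + b) (B(b) = (394 + b)*(-287 + b) = (-287 + b)*(394 + b))
Y(w) = 8 + 12*w (Y(w) = 12*w + 8 = 8 + 12*w)
(3218332 + B(-167)) + Y((1*6)*(-5)) = (3218332 + (-113078 + (-167)**2 + 107*(-167))) + (8 + 12*((1*6)*(-5))) = (3218332 + (-113078 + 27889 - 17869)) + (8 + 12*(6*(-5))) = (3218332 - 103058) + (8 + 12*(-30)) = 3115274 + (8 - 360) = 3115274 - 352 = 3114922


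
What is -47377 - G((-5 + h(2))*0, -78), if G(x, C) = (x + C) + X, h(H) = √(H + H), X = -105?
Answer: -47194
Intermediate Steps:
h(H) = √2*√H (h(H) = √(2*H) = √2*√H)
G(x, C) = -105 + C + x (G(x, C) = (x + C) - 105 = (C + x) - 105 = -105 + C + x)
-47377 - G((-5 + h(2))*0, -78) = -47377 - (-105 - 78 + (-5 + √2*√2)*0) = -47377 - (-105 - 78 + (-5 + 2)*0) = -47377 - (-105 - 78 - 3*0) = -47377 - (-105 - 78 + 0) = -47377 - 1*(-183) = -47377 + 183 = -47194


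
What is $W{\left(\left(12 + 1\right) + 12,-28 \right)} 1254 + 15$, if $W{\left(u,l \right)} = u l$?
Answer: $-877785$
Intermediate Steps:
$W{\left(u,l \right)} = l u$
$W{\left(\left(12 + 1\right) + 12,-28 \right)} 1254 + 15 = - 28 \left(\left(12 + 1\right) + 12\right) 1254 + 15 = - 28 \left(13 + 12\right) 1254 + 15 = \left(-28\right) 25 \cdot 1254 + 15 = \left(-700\right) 1254 + 15 = -877800 + 15 = -877785$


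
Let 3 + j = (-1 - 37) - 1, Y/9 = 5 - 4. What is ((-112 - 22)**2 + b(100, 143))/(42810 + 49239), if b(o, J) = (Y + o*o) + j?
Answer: 27923/92049 ≈ 0.30335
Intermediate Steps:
Y = 9 (Y = 9*(5 - 4) = 9*1 = 9)
j = -42 (j = -3 + ((-1 - 37) - 1) = -3 + (-38 - 1) = -3 - 39 = -42)
b(o, J) = -33 + o**2 (b(o, J) = (9 + o*o) - 42 = (9 + o**2) - 42 = -33 + o**2)
((-112 - 22)**2 + b(100, 143))/(42810 + 49239) = ((-112 - 22)**2 + (-33 + 100**2))/(42810 + 49239) = ((-134)**2 + (-33 + 10000))/92049 = (17956 + 9967)*(1/92049) = 27923*(1/92049) = 27923/92049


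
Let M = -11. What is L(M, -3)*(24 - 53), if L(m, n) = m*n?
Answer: -957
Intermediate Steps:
L(M, -3)*(24 - 53) = (-11*(-3))*(24 - 53) = 33*(-29) = -957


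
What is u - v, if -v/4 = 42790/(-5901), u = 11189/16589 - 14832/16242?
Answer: -7749438451565/264992802123 ≈ -29.244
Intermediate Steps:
u = -10719385/44906423 (u = 11189*(1/16589) - 14832*1/16242 = 11189/16589 - 2472/2707 = -10719385/44906423 ≈ -0.23870)
v = 171160/5901 (v = -171160/(-5901) = -171160*(-1)/5901 = -4*(-42790/5901) = 171160/5901 ≈ 29.005)
u - v = -10719385/44906423 - 1*171160/5901 = -10719385/44906423 - 171160/5901 = -7749438451565/264992802123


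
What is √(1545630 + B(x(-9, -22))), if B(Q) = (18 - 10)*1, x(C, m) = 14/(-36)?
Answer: √1545638 ≈ 1243.2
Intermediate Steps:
x(C, m) = -7/18 (x(C, m) = 14*(-1/36) = -7/18)
B(Q) = 8 (B(Q) = 8*1 = 8)
√(1545630 + B(x(-9, -22))) = √(1545630 + 8) = √1545638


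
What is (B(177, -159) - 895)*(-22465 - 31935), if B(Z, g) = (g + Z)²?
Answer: 31062400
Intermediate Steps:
B(Z, g) = (Z + g)²
(B(177, -159) - 895)*(-22465 - 31935) = ((177 - 159)² - 895)*(-22465 - 31935) = (18² - 895)*(-54400) = (324 - 895)*(-54400) = -571*(-54400) = 31062400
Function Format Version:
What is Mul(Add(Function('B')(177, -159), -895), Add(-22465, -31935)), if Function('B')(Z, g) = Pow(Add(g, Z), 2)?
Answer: 31062400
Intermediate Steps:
Function('B')(Z, g) = Pow(Add(Z, g), 2)
Mul(Add(Function('B')(177, -159), -895), Add(-22465, -31935)) = Mul(Add(Pow(Add(177, -159), 2), -895), Add(-22465, -31935)) = Mul(Add(Pow(18, 2), -895), -54400) = Mul(Add(324, -895), -54400) = Mul(-571, -54400) = 31062400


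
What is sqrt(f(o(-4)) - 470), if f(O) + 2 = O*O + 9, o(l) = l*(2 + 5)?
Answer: sqrt(321) ≈ 17.916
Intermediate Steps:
o(l) = 7*l (o(l) = l*7 = 7*l)
f(O) = 7 + O**2 (f(O) = -2 + (O*O + 9) = -2 + (O**2 + 9) = -2 + (9 + O**2) = 7 + O**2)
sqrt(f(o(-4)) - 470) = sqrt((7 + (7*(-4))**2) - 470) = sqrt((7 + (-28)**2) - 470) = sqrt((7 + 784) - 470) = sqrt(791 - 470) = sqrt(321)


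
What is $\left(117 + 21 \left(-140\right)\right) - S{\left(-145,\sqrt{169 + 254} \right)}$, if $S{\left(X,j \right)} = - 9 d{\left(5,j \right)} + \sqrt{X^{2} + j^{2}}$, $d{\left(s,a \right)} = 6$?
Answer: $-2769 - 2 \sqrt{5362} \approx -2915.5$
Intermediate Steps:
$S{\left(X,j \right)} = -54 + \sqrt{X^{2} + j^{2}}$ ($S{\left(X,j \right)} = \left(-9\right) 6 + \sqrt{X^{2} + j^{2}} = -54 + \sqrt{X^{2} + j^{2}}$)
$\left(117 + 21 \left(-140\right)\right) - S{\left(-145,\sqrt{169 + 254} \right)} = \left(117 + 21 \left(-140\right)\right) - \left(-54 + \sqrt{\left(-145\right)^{2} + \left(\sqrt{169 + 254}\right)^{2}}\right) = \left(117 - 2940\right) - \left(-54 + \sqrt{21025 + \left(\sqrt{423}\right)^{2}}\right) = -2823 - \left(-54 + \sqrt{21025 + \left(3 \sqrt{47}\right)^{2}}\right) = -2823 - \left(-54 + \sqrt{21025 + 423}\right) = -2823 - \left(-54 + \sqrt{21448}\right) = -2823 - \left(-54 + 2 \sqrt{5362}\right) = -2823 + \left(54 - 2 \sqrt{5362}\right) = -2769 - 2 \sqrt{5362}$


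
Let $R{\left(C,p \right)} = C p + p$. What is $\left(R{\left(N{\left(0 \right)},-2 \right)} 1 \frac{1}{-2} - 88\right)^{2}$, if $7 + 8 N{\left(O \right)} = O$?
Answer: $\frac{494209}{64} \approx 7722.0$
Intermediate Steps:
$N{\left(O \right)} = - \frac{7}{8} + \frac{O}{8}$
$R{\left(C,p \right)} = p + C p$
$\left(R{\left(N{\left(0 \right)},-2 \right)} 1 \frac{1}{-2} - 88\right)^{2} = \left(- 2 \left(1 + \left(- \frac{7}{8} + \frac{1}{8} \cdot 0\right)\right) 1 \frac{1}{-2} - 88\right)^{2} = \left(- 2 \left(1 + \left(- \frac{7}{8} + 0\right)\right) 1 \left(- \frac{1}{2}\right) - 88\right)^{2} = \left(- 2 \left(1 - \frac{7}{8}\right) \left(- \frac{1}{2}\right) - 88\right)^{2} = \left(\left(-2\right) \frac{1}{8} \left(- \frac{1}{2}\right) - 88\right)^{2} = \left(\left(- \frac{1}{4}\right) \left(- \frac{1}{2}\right) - 88\right)^{2} = \left(\frac{1}{8} - 88\right)^{2} = \left(- \frac{703}{8}\right)^{2} = \frac{494209}{64}$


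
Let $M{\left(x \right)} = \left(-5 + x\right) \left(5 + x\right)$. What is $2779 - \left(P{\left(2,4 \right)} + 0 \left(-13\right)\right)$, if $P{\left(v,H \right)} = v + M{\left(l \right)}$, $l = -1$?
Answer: $2801$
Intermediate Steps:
$P{\left(v,H \right)} = -24 + v$ ($P{\left(v,H \right)} = v - \left(25 - \left(-1\right)^{2}\right) = v + \left(-25 + 1\right) = v - 24 = -24 + v$)
$2779 - \left(P{\left(2,4 \right)} + 0 \left(-13\right)\right) = 2779 - \left(\left(-24 + 2\right) + 0 \left(-13\right)\right) = 2779 - \left(-22 + 0\right) = 2779 - -22 = 2779 + 22 = 2801$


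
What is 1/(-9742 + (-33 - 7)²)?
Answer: -1/8142 ≈ -0.00012282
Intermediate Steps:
1/(-9742 + (-33 - 7)²) = 1/(-9742 + (-40)²) = 1/(-9742 + 1600) = 1/(-8142) = -1/8142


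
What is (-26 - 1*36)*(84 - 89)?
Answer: 310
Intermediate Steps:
(-26 - 1*36)*(84 - 89) = (-26 - 36)*(-5) = -62*(-5) = 310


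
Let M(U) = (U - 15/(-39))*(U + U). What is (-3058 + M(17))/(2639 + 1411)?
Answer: -1069/1755 ≈ -0.60912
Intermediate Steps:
M(U) = 2*U*(5/13 + U) (M(U) = (U - 15*(-1/39))*(2*U) = (U + 5/13)*(2*U) = (5/13 + U)*(2*U) = 2*U*(5/13 + U))
(-3058 + M(17))/(2639 + 1411) = (-3058 + (2/13)*17*(5 + 13*17))/(2639 + 1411) = (-3058 + (2/13)*17*(5 + 221))/4050 = (-3058 + (2/13)*17*226)*(1/4050) = (-3058 + 7684/13)*(1/4050) = -32070/13*1/4050 = -1069/1755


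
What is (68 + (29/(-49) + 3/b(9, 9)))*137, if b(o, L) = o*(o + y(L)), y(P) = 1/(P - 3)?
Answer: 24901531/2695 ≈ 9239.9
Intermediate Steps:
y(P) = 1/(-3 + P)
b(o, L) = o*(o + 1/(-3 + L))
(68 + (29/(-49) + 3/b(9, 9)))*137 = (68 + (29/(-49) + 3/((9*(1 + 9*(-3 + 9))/(-3 + 9)))))*137 = (68 + (29*(-1/49) + 3/((9*(1 + 9*6)/6))))*137 = (68 + (-29/49 + 3/((9*(1/6)*(1 + 54)))))*137 = (68 + (-29/49 + 3/((9*(1/6)*55))))*137 = (68 + (-29/49 + 3/(165/2)))*137 = (68 + (-29/49 + 3*(2/165)))*137 = (68 + (-29/49 + 2/55))*137 = (68 - 1497/2695)*137 = (181763/2695)*137 = 24901531/2695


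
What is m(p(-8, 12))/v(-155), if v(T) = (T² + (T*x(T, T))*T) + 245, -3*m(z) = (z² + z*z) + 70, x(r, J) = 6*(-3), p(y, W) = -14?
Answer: 77/204090 ≈ 0.00037728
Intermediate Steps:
x(r, J) = -18
m(z) = -70/3 - 2*z²/3 (m(z) = -((z² + z*z) + 70)/3 = -((z² + z²) + 70)/3 = -(2*z² + 70)/3 = -(70 + 2*z²)/3 = -70/3 - 2*z²/3)
v(T) = 245 - 17*T² (v(T) = (T² + (T*(-18))*T) + 245 = (T² + (-18*T)*T) + 245 = (T² - 18*T²) + 245 = -17*T² + 245 = 245 - 17*T²)
m(p(-8, 12))/v(-155) = (-70/3 - ⅔*(-14)²)/(245 - 17*(-155)²) = (-70/3 - ⅔*196)/(245 - 17*24025) = (-70/3 - 392/3)/(245 - 408425) = -154/(-408180) = -154*(-1/408180) = 77/204090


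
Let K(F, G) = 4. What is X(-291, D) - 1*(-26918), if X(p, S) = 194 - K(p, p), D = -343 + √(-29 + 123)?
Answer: 27108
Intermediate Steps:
D = -343 + √94 ≈ -333.30
X(p, S) = 190 (X(p, S) = 194 - 1*4 = 194 - 4 = 190)
X(-291, D) - 1*(-26918) = 190 - 1*(-26918) = 190 + 26918 = 27108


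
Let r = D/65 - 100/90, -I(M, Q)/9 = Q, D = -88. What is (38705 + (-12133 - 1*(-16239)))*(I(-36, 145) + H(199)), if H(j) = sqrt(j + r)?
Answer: -55868355 + 42811*sqrt(7473245)/195 ≈ -5.5268e+7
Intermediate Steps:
I(M, Q) = -9*Q
r = -1442/585 (r = -88/65 - 100/90 = -88*1/65 - 100*1/90 = -88/65 - 10/9 = -1442/585 ≈ -2.4650)
H(j) = sqrt(-1442/585 + j) (H(j) = sqrt(j - 1442/585) = sqrt(-1442/585 + j))
(38705 + (-12133 - 1*(-16239)))*(I(-36, 145) + H(199)) = (38705 + (-12133 - 1*(-16239)))*(-9*145 + sqrt(-93730 + 38025*199)/195) = (38705 + (-12133 + 16239))*(-1305 + sqrt(-93730 + 7566975)/195) = (38705 + 4106)*(-1305 + sqrt(7473245)/195) = 42811*(-1305 + sqrt(7473245)/195) = -55868355 + 42811*sqrt(7473245)/195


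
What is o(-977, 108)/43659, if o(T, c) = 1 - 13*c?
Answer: -1403/43659 ≈ -0.032135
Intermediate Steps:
o(-977, 108)/43659 = (1 - 13*108)/43659 = (1 - 1404)*(1/43659) = -1403*1/43659 = -1403/43659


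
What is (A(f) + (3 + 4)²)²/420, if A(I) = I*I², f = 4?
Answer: 12769/420 ≈ 30.402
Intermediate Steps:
A(I) = I³
(A(f) + (3 + 4)²)²/420 = (4³ + (3 + 4)²)²/420 = (64 + 7²)²*(1/420) = (64 + 49)²*(1/420) = 113²*(1/420) = 12769*(1/420) = 12769/420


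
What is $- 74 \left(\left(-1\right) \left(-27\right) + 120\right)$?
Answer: $-10878$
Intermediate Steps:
$- 74 \left(\left(-1\right) \left(-27\right) + 120\right) = - 74 \left(27 + 120\right) = \left(-74\right) 147 = -10878$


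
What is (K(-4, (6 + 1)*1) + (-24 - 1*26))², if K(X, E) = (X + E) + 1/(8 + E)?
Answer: 495616/225 ≈ 2202.7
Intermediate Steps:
K(X, E) = E + X + 1/(8 + E) (K(X, E) = (E + X) + 1/(8 + E) = E + X + 1/(8 + E))
(K(-4, (6 + 1)*1) + (-24 - 1*26))² = ((1 + ((6 + 1)*1)² + 8*((6 + 1)*1) + 8*(-4) + ((6 + 1)*1)*(-4))/(8 + (6 + 1)*1) + (-24 - 1*26))² = ((1 + (7*1)² + 8*(7*1) - 32 + (7*1)*(-4))/(8 + 7*1) + (-24 - 26))² = ((1 + 7² + 8*7 - 32 + 7*(-4))/(8 + 7) - 50)² = ((1 + 49 + 56 - 32 - 28)/15 - 50)² = ((1/15)*46 - 50)² = (46/15 - 50)² = (-704/15)² = 495616/225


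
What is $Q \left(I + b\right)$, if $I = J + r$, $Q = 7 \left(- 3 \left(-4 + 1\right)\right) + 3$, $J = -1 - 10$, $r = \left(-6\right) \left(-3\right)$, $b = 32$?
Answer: $2574$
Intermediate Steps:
$r = 18$
$J = -11$
$Q = 66$ ($Q = 7 \left(\left(-3\right) \left(-3\right)\right) + 3 = 7 \cdot 9 + 3 = 63 + 3 = 66$)
$I = 7$ ($I = -11 + 18 = 7$)
$Q \left(I + b\right) = 66 \left(7 + 32\right) = 66 \cdot 39 = 2574$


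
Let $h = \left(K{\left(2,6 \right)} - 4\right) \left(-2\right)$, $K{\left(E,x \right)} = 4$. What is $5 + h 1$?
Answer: $5$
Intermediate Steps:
$h = 0$ ($h = \left(4 - 4\right) \left(-2\right) = 0 \left(-2\right) = 0$)
$5 + h 1 = 5 + 0 \cdot 1 = 5 + 0 = 5$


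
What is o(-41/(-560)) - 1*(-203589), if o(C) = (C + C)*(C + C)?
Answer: 15961379281/78400 ≈ 2.0359e+5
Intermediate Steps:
o(C) = 4*C² (o(C) = (2*C)*(2*C) = 4*C²)
o(-41/(-560)) - 1*(-203589) = 4*(-41/(-560))² - 1*(-203589) = 4*(-41*(-1/560))² + 203589 = 4*(41/560)² + 203589 = 4*(1681/313600) + 203589 = 1681/78400 + 203589 = 15961379281/78400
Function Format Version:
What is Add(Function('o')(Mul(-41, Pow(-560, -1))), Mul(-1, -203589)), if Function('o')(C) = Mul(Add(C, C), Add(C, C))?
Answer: Rational(15961379281, 78400) ≈ 2.0359e+5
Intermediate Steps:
Function('o')(C) = Mul(4, Pow(C, 2)) (Function('o')(C) = Mul(Mul(2, C), Mul(2, C)) = Mul(4, Pow(C, 2)))
Add(Function('o')(Mul(-41, Pow(-560, -1))), Mul(-1, -203589)) = Add(Mul(4, Pow(Mul(-41, Pow(-560, -1)), 2)), Mul(-1, -203589)) = Add(Mul(4, Pow(Mul(-41, Rational(-1, 560)), 2)), 203589) = Add(Mul(4, Pow(Rational(41, 560), 2)), 203589) = Add(Mul(4, Rational(1681, 313600)), 203589) = Add(Rational(1681, 78400), 203589) = Rational(15961379281, 78400)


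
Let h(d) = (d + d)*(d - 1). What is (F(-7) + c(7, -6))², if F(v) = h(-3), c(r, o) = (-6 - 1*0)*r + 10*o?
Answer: 6084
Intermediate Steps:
c(r, o) = -6*r + 10*o (c(r, o) = (-6 + 0)*r + 10*o = -6*r + 10*o)
h(d) = 2*d*(-1 + d) (h(d) = (2*d)*(-1 + d) = 2*d*(-1 + d))
F(v) = 24 (F(v) = 2*(-3)*(-1 - 3) = 2*(-3)*(-4) = 24)
(F(-7) + c(7, -6))² = (24 + (-6*7 + 10*(-6)))² = (24 + (-42 - 60))² = (24 - 102)² = (-78)² = 6084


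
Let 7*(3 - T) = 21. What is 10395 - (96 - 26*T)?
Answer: 10299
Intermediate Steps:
T = 0 (T = 3 - ⅐*21 = 3 - 3 = 0)
10395 - (96 - 26*T) = 10395 - (96 - 26*0) = 10395 - (96 + 0) = 10395 - 1*96 = 10395 - 96 = 10299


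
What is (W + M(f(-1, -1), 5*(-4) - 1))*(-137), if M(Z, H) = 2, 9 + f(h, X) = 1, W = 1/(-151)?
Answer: -41237/151 ≈ -273.09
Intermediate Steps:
W = -1/151 ≈ -0.0066225
f(h, X) = -8 (f(h, X) = -9 + 1 = -8)
(W + M(f(-1, -1), 5*(-4) - 1))*(-137) = (-1/151 + 2)*(-137) = (301/151)*(-137) = -41237/151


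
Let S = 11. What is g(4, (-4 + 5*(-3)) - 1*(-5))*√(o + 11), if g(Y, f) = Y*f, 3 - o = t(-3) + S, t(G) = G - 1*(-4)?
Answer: -56*√2 ≈ -79.196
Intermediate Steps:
t(G) = 4 + G (t(G) = G + 4 = 4 + G)
o = -9 (o = 3 - ((4 - 3) + 11) = 3 - (1 + 11) = 3 - 1*12 = 3 - 12 = -9)
g(4, (-4 + 5*(-3)) - 1*(-5))*√(o + 11) = (4*((-4 + 5*(-3)) - 1*(-5)))*√(-9 + 11) = (4*((-4 - 15) + 5))*√2 = (4*(-19 + 5))*√2 = (4*(-14))*√2 = -56*√2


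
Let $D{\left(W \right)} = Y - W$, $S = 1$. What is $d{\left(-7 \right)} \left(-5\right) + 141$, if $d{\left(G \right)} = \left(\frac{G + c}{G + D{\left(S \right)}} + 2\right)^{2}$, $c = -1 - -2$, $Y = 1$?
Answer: $\frac{4909}{49} \approx 100.18$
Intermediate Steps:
$D{\left(W \right)} = 1 - W$
$c = 1$ ($c = -1 + 2 = 1$)
$d{\left(G \right)} = \left(2 + \frac{1 + G}{G}\right)^{2}$ ($d{\left(G \right)} = \left(\frac{G + 1}{G + \left(1 - 1\right)} + 2\right)^{2} = \left(\frac{1 + G}{G + \left(1 - 1\right)} + 2\right)^{2} = \left(\frac{1 + G}{G + 0} + 2\right)^{2} = \left(\frac{1 + G}{G} + 2\right)^{2} = \left(2 + \frac{1 + G}{G}\right)^{2}$)
$d{\left(-7 \right)} \left(-5\right) + 141 = \frac{\left(1 + 3 \left(-7\right)\right)^{2}}{49} \left(-5\right) + 141 = \frac{\left(1 - 21\right)^{2}}{49} \left(-5\right) + 141 = \frac{\left(-20\right)^{2}}{49} \left(-5\right) + 141 = \frac{1}{49} \cdot 400 \left(-5\right) + 141 = \frac{400}{49} \left(-5\right) + 141 = - \frac{2000}{49} + 141 = \frac{4909}{49}$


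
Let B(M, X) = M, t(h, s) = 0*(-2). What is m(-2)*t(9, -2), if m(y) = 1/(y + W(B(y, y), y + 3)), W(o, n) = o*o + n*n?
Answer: 0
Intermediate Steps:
t(h, s) = 0
W(o, n) = n² + o² (W(o, n) = o² + n² = n² + o²)
m(y) = 1/(y + y² + (3 + y)²) (m(y) = 1/(y + ((y + 3)² + y²)) = 1/(y + ((3 + y)² + y²)) = 1/(y + (y² + (3 + y)²)) = 1/(y + y² + (3 + y)²))
m(-2)*t(9, -2) = 0/(-2 + (-2)² + (3 - 2)²) = 0/(-2 + 4 + 1²) = 0/(-2 + 4 + 1) = 0/3 = (⅓)*0 = 0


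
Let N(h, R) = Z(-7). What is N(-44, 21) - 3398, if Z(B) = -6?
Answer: -3404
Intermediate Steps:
N(h, R) = -6
N(-44, 21) - 3398 = -6 - 3398 = -3404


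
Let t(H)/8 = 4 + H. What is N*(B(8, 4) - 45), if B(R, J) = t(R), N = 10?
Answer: 510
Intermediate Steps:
t(H) = 32 + 8*H (t(H) = 8*(4 + H) = 32 + 8*H)
B(R, J) = 32 + 8*R
N*(B(8, 4) - 45) = 10*((32 + 8*8) - 45) = 10*((32 + 64) - 45) = 10*(96 - 45) = 10*51 = 510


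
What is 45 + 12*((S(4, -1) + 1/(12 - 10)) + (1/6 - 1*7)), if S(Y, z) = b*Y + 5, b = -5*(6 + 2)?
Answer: -1891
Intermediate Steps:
b = -40 (b = -5*8 = -40)
S(Y, z) = 5 - 40*Y (S(Y, z) = -40*Y + 5 = 5 - 40*Y)
45 + 12*((S(4, -1) + 1/(12 - 10)) + (1/6 - 1*7)) = 45 + 12*(((5 - 40*4) + 1/(12 - 10)) + (1/6 - 1*7)) = 45 + 12*(((5 - 160) + 1/2) + (⅙ - 7)) = 45 + 12*((-155 + ½) - 41/6) = 45 + 12*(-309/2 - 41/6) = 45 + 12*(-484/3) = 45 - 1936 = -1891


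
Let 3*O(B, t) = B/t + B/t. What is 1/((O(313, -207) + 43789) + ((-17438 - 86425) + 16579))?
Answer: -621/27011021 ≈ -2.2991e-5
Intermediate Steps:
O(B, t) = 2*B/(3*t) (O(B, t) = (B/t + B/t)/3 = (2*B/t)/3 = 2*B/(3*t))
1/((O(313, -207) + 43789) + ((-17438 - 86425) + 16579)) = 1/(((2/3)*313/(-207) + 43789) + ((-17438 - 86425) + 16579)) = 1/(((2/3)*313*(-1/207) + 43789) + (-103863 + 16579)) = 1/((-626/621 + 43789) - 87284) = 1/(27192343/621 - 87284) = 1/(-27011021/621) = -621/27011021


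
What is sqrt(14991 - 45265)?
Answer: I*sqrt(30274) ≈ 173.99*I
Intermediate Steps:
sqrt(14991 - 45265) = sqrt(-30274) = I*sqrt(30274)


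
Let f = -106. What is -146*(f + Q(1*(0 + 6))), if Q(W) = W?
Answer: 14600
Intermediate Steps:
-146*(f + Q(1*(0 + 6))) = -146*(-106 + 1*(0 + 6)) = -146*(-106 + 1*6) = -146*(-106 + 6) = -146*(-100) = 14600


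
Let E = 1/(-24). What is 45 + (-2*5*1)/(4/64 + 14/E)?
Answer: 48407/1075 ≈ 45.030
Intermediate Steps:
E = -1/24 ≈ -0.041667
45 + (-2*5*1)/(4/64 + 14/E) = 45 + (-2*5*1)/(4/64 + 14/(-1/24)) = 45 + (-10*1)/(4*(1/64) + 14*(-24)) = 45 - 10/(1/16 - 336) = 45 - 10/(-5375/16) = 45 - 16/5375*(-10) = 45 + 32/1075 = 48407/1075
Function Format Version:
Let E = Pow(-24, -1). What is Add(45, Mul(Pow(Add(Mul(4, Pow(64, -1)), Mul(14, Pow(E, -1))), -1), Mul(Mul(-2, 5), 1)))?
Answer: Rational(48407, 1075) ≈ 45.030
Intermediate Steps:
E = Rational(-1, 24) ≈ -0.041667
Add(45, Mul(Pow(Add(Mul(4, Pow(64, -1)), Mul(14, Pow(E, -1))), -1), Mul(Mul(-2, 5), 1))) = Add(45, Mul(Pow(Add(Mul(4, Pow(64, -1)), Mul(14, Pow(Rational(-1, 24), -1))), -1), Mul(Mul(-2, 5), 1))) = Add(45, Mul(Pow(Add(Mul(4, Rational(1, 64)), Mul(14, -24)), -1), Mul(-10, 1))) = Add(45, Mul(Pow(Add(Rational(1, 16), -336), -1), -10)) = Add(45, Mul(Pow(Rational(-5375, 16), -1), -10)) = Add(45, Mul(Rational(-16, 5375), -10)) = Add(45, Rational(32, 1075)) = Rational(48407, 1075)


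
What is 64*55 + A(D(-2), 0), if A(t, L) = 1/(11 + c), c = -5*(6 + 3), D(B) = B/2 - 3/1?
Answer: 119679/34 ≈ 3520.0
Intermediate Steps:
D(B) = -3 + B/2 (D(B) = B*(½) - 3*1 = B/2 - 3 = -3 + B/2)
c = -45 (c = -5*9 = -45)
A(t, L) = -1/34 (A(t, L) = 1/(11 - 45) = 1/(-34) = -1/34)
64*55 + A(D(-2), 0) = 64*55 - 1/34 = 3520 - 1/34 = 119679/34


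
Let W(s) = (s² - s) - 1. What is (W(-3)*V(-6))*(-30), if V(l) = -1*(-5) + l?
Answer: 330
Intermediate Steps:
W(s) = -1 + s² - s
V(l) = 5 + l
(W(-3)*V(-6))*(-30) = ((-1 + (-3)² - 1*(-3))*(5 - 6))*(-30) = ((-1 + 9 + 3)*(-1))*(-30) = (11*(-1))*(-30) = -11*(-30) = 330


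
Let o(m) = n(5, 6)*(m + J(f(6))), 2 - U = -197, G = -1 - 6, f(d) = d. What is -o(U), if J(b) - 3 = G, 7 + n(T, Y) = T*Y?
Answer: -4485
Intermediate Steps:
n(T, Y) = -7 + T*Y
G = -7
U = 199 (U = 2 - 1*(-197) = 2 + 197 = 199)
J(b) = -4 (J(b) = 3 - 7 = -4)
o(m) = -92 + 23*m (o(m) = (-7 + 5*6)*(m - 4) = (-7 + 30)*(-4 + m) = 23*(-4 + m) = -92 + 23*m)
-o(U) = -(-92 + 23*199) = -(-92 + 4577) = -1*4485 = -4485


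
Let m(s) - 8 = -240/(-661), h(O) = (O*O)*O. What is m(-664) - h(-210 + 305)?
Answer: -566719347/661 ≈ -8.5737e+5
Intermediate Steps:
h(O) = O**3 (h(O) = O**2*O = O**3)
m(s) = 5528/661 (m(s) = 8 - 240/(-661) = 8 - 240*(-1/661) = 8 + 240/661 = 5528/661)
m(-664) - h(-210 + 305) = 5528/661 - (-210 + 305)**3 = 5528/661 - 1*95**3 = 5528/661 - 1*857375 = 5528/661 - 857375 = -566719347/661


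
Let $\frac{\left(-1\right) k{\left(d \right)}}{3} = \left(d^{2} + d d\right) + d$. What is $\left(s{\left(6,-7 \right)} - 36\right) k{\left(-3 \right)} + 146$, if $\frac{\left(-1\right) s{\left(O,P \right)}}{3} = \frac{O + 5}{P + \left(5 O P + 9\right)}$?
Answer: $\frac{365843}{208} \approx 1758.9$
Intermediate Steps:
$s{\left(O,P \right)} = - \frac{3 \left(5 + O\right)}{9 + P + 5 O P}$ ($s{\left(O,P \right)} = - 3 \frac{O + 5}{P + \left(5 O P + 9\right)} = - 3 \frac{5 + O}{P + \left(5 O P + 9\right)} = - 3 \frac{5 + O}{P + \left(9 + 5 O P\right)} = - 3 \frac{5 + O}{9 + P + 5 O P} = - \frac{3 \left(5 + O\right)}{9 + P + 5 O P}$)
$k{\left(d \right)} = - 6 d^{2} - 3 d$ ($k{\left(d \right)} = - 3 \left(\left(d^{2} + d d\right) + d\right) = - 3 \left(\left(d^{2} + d^{2}\right) + d\right) = - 3 \left(2 d^{2} + d\right) = - 3 \left(d + 2 d^{2}\right) = - 6 d^{2} - 3 d$)
$\left(s{\left(6,-7 \right)} - 36\right) k{\left(-3 \right)} + 146 = \left(\frac{3 \left(-5 - 6\right)}{9 - 7 + 5 \cdot 6 \left(-7\right)} - 36\right) \left(\left(-3\right) \left(-3\right) \left(1 + 2 \left(-3\right)\right)\right) + 146 = \left(\frac{3 \left(-5 - 6\right)}{9 - 7 - 210} - 36\right) \left(\left(-3\right) \left(-3\right) \left(1 - 6\right)\right) + 146 = \left(3 \frac{1}{-208} \left(-11\right) - 36\right) \left(\left(-3\right) \left(-3\right) \left(-5\right)\right) + 146 = \left(3 \left(- \frac{1}{208}\right) \left(-11\right) - 36\right) \left(-45\right) + 146 = \left(\frac{33}{208} - 36\right) \left(-45\right) + 146 = \left(- \frac{7455}{208}\right) \left(-45\right) + 146 = \frac{335475}{208} + 146 = \frac{365843}{208}$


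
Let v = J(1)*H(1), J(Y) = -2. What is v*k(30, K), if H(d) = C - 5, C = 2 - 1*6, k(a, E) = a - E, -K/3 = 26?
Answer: 1944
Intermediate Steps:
K = -78 (K = -3*26 = -78)
C = -4 (C = 2 - 6 = -4)
H(d) = -9 (H(d) = -4 - 5 = -9)
v = 18 (v = -2*(-9) = 18)
v*k(30, K) = 18*(30 - 1*(-78)) = 18*(30 + 78) = 18*108 = 1944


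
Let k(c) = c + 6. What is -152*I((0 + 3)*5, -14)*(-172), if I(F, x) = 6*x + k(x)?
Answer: -2405248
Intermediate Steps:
k(c) = 6 + c
I(F, x) = 6 + 7*x (I(F, x) = 6*x + (6 + x) = 6 + 7*x)
-152*I((0 + 3)*5, -14)*(-172) = -152*(6 + 7*(-14))*(-172) = -152*(6 - 98)*(-172) = -152*(-92)*(-172) = 13984*(-172) = -2405248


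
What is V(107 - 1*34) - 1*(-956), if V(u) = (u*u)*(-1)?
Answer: -4373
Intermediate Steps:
V(u) = -u² (V(u) = u²*(-1) = -u²)
V(107 - 1*34) - 1*(-956) = -(107 - 1*34)² - 1*(-956) = -(107 - 34)² + 956 = -1*73² + 956 = -1*5329 + 956 = -5329 + 956 = -4373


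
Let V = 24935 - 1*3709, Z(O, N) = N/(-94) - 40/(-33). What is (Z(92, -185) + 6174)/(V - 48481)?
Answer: -19161613/84545010 ≈ -0.22664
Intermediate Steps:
Z(O, N) = 40/33 - N/94 (Z(O, N) = N*(-1/94) - 40*(-1/33) = -N/94 + 40/33 = 40/33 - N/94)
V = 21226 (V = 24935 - 3709 = 21226)
(Z(92, -185) + 6174)/(V - 48481) = ((40/33 - 1/94*(-185)) + 6174)/(21226 - 48481) = ((40/33 + 185/94) + 6174)/(-27255) = (9865/3102 + 6174)*(-1/27255) = (19161613/3102)*(-1/27255) = -19161613/84545010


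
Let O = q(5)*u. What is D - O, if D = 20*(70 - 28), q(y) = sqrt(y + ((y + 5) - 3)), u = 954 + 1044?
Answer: 840 - 3996*sqrt(3) ≈ -6081.3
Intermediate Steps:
u = 1998
q(y) = sqrt(2 + 2*y) (q(y) = sqrt(y + ((5 + y) - 3)) = sqrt(y + (2 + y)) = sqrt(2 + 2*y))
D = 840 (D = 20*42 = 840)
O = 3996*sqrt(3) (O = sqrt(2 + 2*5)*1998 = sqrt(2 + 10)*1998 = sqrt(12)*1998 = (2*sqrt(3))*1998 = 3996*sqrt(3) ≈ 6921.3)
D - O = 840 - 3996*sqrt(3)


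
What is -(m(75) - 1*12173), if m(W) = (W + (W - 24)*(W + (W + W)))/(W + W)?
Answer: 12096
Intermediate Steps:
m(W) = (W + 3*W*(-24 + W))/(2*W) (m(W) = (W + (-24 + W)*(W + 2*W))/((2*W)) = (W + (-24 + W)*(3*W))*(1/(2*W)) = (W + 3*W*(-24 + W))*(1/(2*W)) = (W + 3*W*(-24 + W))/(2*W))
-(m(75) - 1*12173) = -((-71/2 + (3/2)*75) - 1*12173) = -((-71/2 + 225/2) - 12173) = -(77 - 12173) = -1*(-12096) = 12096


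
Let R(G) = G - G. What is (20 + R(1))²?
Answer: 400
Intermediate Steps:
R(G) = 0
(20 + R(1))² = (20 + 0)² = 20² = 400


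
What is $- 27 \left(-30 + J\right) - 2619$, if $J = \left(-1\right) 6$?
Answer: $-1647$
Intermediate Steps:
$J = -6$
$- 27 \left(-30 + J\right) - 2619 = - 27 \left(-30 - 6\right) - 2619 = \left(-27\right) \left(-36\right) - 2619 = 972 - 2619 = -1647$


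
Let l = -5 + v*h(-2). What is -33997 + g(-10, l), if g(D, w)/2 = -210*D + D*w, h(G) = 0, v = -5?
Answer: -29697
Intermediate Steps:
l = -5 (l = -5 - 5*0 = -5 + 0 = -5)
g(D, w) = -420*D + 2*D*w (g(D, w) = 2*(-210*D + D*w) = -420*D + 2*D*w)
-33997 + g(-10, l) = -33997 + 2*(-10)*(-210 - 5) = -33997 + 2*(-10)*(-215) = -33997 + 4300 = -29697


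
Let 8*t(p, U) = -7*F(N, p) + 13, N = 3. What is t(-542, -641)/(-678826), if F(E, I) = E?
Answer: 1/678826 ≈ 1.4731e-6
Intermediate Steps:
t(p, U) = -1 (t(p, U) = (-7*3 + 13)/8 = (-21 + 13)/8 = (1/8)*(-8) = -1)
t(-542, -641)/(-678826) = -1/(-678826) = -1*(-1/678826) = 1/678826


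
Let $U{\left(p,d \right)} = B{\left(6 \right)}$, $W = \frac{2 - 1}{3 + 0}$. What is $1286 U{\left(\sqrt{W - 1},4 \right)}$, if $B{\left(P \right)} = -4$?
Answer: $-5144$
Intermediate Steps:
$W = \frac{1}{3}$ ($W = 1 \cdot \frac{1}{3} = \frac{1}{3} \approx 0.33333$)
$U{\left(p,d \right)} = -4$
$1286 U{\left(\sqrt{W - 1},4 \right)} = 1286 \left(-4\right) = -5144$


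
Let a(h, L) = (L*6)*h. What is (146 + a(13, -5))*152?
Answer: -37088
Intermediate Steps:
a(h, L) = 6*L*h (a(h, L) = (6*L)*h = 6*L*h)
(146 + a(13, -5))*152 = (146 + 6*(-5)*13)*152 = (146 - 390)*152 = -244*152 = -37088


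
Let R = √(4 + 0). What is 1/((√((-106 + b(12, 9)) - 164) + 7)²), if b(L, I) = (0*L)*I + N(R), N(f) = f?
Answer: (7 + 2*I*√67)⁻² ≈ -0.0021793 - 0.0022807*I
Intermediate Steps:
R = 2 (R = √4 = 2)
b(L, I) = 2 (b(L, I) = (0*L)*I + 2 = 0*I + 2 = 0 + 2 = 2)
1/((√((-106 + b(12, 9)) - 164) + 7)²) = 1/((√((-106 + 2) - 164) + 7)²) = 1/((√(-104 - 164) + 7)²) = 1/((√(-268) + 7)²) = 1/((2*I*√67 + 7)²) = 1/((7 + 2*I*√67)²) = (7 + 2*I*√67)⁻²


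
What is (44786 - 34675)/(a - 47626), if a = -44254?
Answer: -10111/91880 ≈ -0.11005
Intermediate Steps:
(44786 - 34675)/(a - 47626) = (44786 - 34675)/(-44254 - 47626) = 10111/(-91880) = 10111*(-1/91880) = -10111/91880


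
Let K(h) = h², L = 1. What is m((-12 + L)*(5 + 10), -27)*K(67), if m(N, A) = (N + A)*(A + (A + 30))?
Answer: 20685312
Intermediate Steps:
m(N, A) = (30 + 2*A)*(A + N) (m(N, A) = (A + N)*(A + (30 + A)) = (A + N)*(30 + 2*A) = (30 + 2*A)*(A + N))
m((-12 + L)*(5 + 10), -27)*K(67) = (2*(-27)² + 30*(-27) + 30*((-12 + 1)*(5 + 10)) + 2*(-27)*((-12 + 1)*(5 + 10)))*67² = (2*729 - 810 + 30*(-11*15) + 2*(-27)*(-11*15))*4489 = (1458 - 810 + 30*(-165) + 2*(-27)*(-165))*4489 = (1458 - 810 - 4950 + 8910)*4489 = 4608*4489 = 20685312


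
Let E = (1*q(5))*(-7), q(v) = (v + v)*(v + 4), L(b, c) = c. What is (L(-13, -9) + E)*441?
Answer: -281799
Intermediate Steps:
q(v) = 2*v*(4 + v) (q(v) = (2*v)*(4 + v) = 2*v*(4 + v))
E = -630 (E = (1*(2*5*(4 + 5)))*(-7) = (1*(2*5*9))*(-7) = (1*90)*(-7) = 90*(-7) = -630)
(L(-13, -9) + E)*441 = (-9 - 630)*441 = -639*441 = -281799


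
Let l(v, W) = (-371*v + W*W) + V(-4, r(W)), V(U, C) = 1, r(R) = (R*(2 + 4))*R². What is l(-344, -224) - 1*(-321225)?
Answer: 499026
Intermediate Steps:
r(R) = 6*R³ (r(R) = (R*6)*R² = (6*R)*R² = 6*R³)
l(v, W) = 1 + W² - 371*v (l(v, W) = (-371*v + W*W) + 1 = (-371*v + W²) + 1 = (W² - 371*v) + 1 = 1 + W² - 371*v)
l(-344, -224) - 1*(-321225) = (1 + (-224)² - 371*(-344)) - 1*(-321225) = (1 + 50176 + 127624) + 321225 = 177801 + 321225 = 499026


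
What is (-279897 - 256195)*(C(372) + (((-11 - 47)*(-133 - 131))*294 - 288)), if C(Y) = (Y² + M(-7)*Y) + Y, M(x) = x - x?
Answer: -2487571954032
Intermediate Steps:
M(x) = 0
C(Y) = Y + Y² (C(Y) = (Y² + 0*Y) + Y = (Y² + 0) + Y = Y² + Y = Y + Y²)
(-279897 - 256195)*(C(372) + (((-11 - 47)*(-133 - 131))*294 - 288)) = (-279897 - 256195)*(372*(1 + 372) + (((-11 - 47)*(-133 - 131))*294 - 288)) = -536092*(372*373 + (-58*(-264)*294 - 288)) = -536092*(138756 + (15312*294 - 288)) = -536092*(138756 + (4501728 - 288)) = -536092*(138756 + 4501440) = -536092*4640196 = -2487571954032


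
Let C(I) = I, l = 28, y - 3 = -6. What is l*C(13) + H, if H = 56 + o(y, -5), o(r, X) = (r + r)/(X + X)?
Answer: 2103/5 ≈ 420.60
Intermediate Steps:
y = -3 (y = 3 - 6 = -3)
o(r, X) = r/X (o(r, X) = (2*r)/((2*X)) = (2*r)*(1/(2*X)) = r/X)
H = 283/5 (H = 56 - 3/(-5) = 56 - 3*(-⅕) = 56 + ⅗ = 283/5 ≈ 56.600)
l*C(13) + H = 28*13 + 283/5 = 364 + 283/5 = 2103/5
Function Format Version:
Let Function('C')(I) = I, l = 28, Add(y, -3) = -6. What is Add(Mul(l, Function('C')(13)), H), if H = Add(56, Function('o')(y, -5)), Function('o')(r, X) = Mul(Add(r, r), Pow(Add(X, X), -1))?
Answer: Rational(2103, 5) ≈ 420.60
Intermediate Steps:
y = -3 (y = Add(3, -6) = -3)
Function('o')(r, X) = Mul(r, Pow(X, -1)) (Function('o')(r, X) = Mul(Mul(2, r), Pow(Mul(2, X), -1)) = Mul(Mul(2, r), Mul(Rational(1, 2), Pow(X, -1))) = Mul(r, Pow(X, -1)))
H = Rational(283, 5) (H = Add(56, Mul(-3, Pow(-5, -1))) = Add(56, Mul(-3, Rational(-1, 5))) = Add(56, Rational(3, 5)) = Rational(283, 5) ≈ 56.600)
Add(Mul(l, Function('C')(13)), H) = Add(Mul(28, 13), Rational(283, 5)) = Add(364, Rational(283, 5)) = Rational(2103, 5)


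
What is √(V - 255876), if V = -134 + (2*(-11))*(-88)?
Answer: I*√254074 ≈ 504.06*I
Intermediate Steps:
V = 1802 (V = -134 - 22*(-88) = -134 + 1936 = 1802)
√(V - 255876) = √(1802 - 255876) = √(-254074) = I*√254074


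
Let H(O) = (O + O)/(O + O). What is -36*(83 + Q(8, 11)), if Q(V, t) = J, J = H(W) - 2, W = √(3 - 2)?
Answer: -2952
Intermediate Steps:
W = 1 (W = √1 = 1)
H(O) = 1 (H(O) = (2*O)/((2*O)) = (2*O)*(1/(2*O)) = 1)
J = -1 (J = 1 - 2 = -1)
Q(V, t) = -1
-36*(83 + Q(8, 11)) = -36*(83 - 1) = -36*82 = -2952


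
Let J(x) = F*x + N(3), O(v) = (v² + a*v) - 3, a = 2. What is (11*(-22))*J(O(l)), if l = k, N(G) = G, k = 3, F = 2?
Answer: -6534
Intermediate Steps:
l = 3
O(v) = -3 + v² + 2*v (O(v) = (v² + 2*v) - 3 = -3 + v² + 2*v)
J(x) = 3 + 2*x (J(x) = 2*x + 3 = 3 + 2*x)
(11*(-22))*J(O(l)) = (11*(-22))*(3 + 2*(-3 + 3² + 2*3)) = -242*(3 + 2*(-3 + 9 + 6)) = -242*(3 + 2*12) = -242*(3 + 24) = -242*27 = -6534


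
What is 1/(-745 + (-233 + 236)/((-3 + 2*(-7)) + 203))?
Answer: -62/46189 ≈ -0.0013423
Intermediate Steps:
1/(-745 + (-233 + 236)/((-3 + 2*(-7)) + 203)) = 1/(-745 + 3/((-3 - 14) + 203)) = 1/(-745 + 3/(-17 + 203)) = 1/(-745 + 3/186) = 1/(-745 + 3*(1/186)) = 1/(-745 + 1/62) = 1/(-46189/62) = -62/46189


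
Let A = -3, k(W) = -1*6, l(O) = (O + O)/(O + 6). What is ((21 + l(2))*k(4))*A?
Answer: 387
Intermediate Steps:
l(O) = 2*O/(6 + O) (l(O) = (2*O)/(6 + O) = 2*O/(6 + O))
k(W) = -6
((21 + l(2))*k(4))*A = ((21 + 2*2/(6 + 2))*(-6))*(-3) = ((21 + 2*2/8)*(-6))*(-3) = ((21 + 2*2*(1/8))*(-6))*(-3) = ((21 + 1/2)*(-6))*(-3) = ((43/2)*(-6))*(-3) = -129*(-3) = 387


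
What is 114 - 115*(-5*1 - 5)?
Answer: 1264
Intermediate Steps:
114 - 115*(-5*1 - 5) = 114 - 115*(-5 - 5) = 114 - 115*(-10) = 114 + 1150 = 1264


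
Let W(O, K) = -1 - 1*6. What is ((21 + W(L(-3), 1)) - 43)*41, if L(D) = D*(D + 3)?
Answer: -1189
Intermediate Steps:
L(D) = D*(3 + D)
W(O, K) = -7 (W(O, K) = -1 - 6 = -7)
((21 + W(L(-3), 1)) - 43)*41 = ((21 - 7) - 43)*41 = (14 - 43)*41 = -29*41 = -1189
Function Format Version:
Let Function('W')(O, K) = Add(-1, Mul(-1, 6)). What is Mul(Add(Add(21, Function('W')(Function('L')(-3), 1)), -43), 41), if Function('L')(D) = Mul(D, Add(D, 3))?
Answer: -1189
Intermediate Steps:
Function('L')(D) = Mul(D, Add(3, D))
Function('W')(O, K) = -7 (Function('W')(O, K) = Add(-1, -6) = -7)
Mul(Add(Add(21, Function('W')(Function('L')(-3), 1)), -43), 41) = Mul(Add(Add(21, -7), -43), 41) = Mul(Add(14, -43), 41) = Mul(-29, 41) = -1189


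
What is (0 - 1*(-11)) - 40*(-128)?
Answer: 5131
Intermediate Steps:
(0 - 1*(-11)) - 40*(-128) = (0 + 11) + 5120 = 11 + 5120 = 5131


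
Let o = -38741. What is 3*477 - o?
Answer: 40172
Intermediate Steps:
3*477 - o = 3*477 - 1*(-38741) = 1431 + 38741 = 40172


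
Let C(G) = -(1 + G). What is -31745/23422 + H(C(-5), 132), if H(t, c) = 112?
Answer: 370217/3346 ≈ 110.64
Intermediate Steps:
C(G) = -1 - G
-31745/23422 + H(C(-5), 132) = -31745/23422 + 112 = -31745*1/23422 + 112 = -4535/3346 + 112 = 370217/3346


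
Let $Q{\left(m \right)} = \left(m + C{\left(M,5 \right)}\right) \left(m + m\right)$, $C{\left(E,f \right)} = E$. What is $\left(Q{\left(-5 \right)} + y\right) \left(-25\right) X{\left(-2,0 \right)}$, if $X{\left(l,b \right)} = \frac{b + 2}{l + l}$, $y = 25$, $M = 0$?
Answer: $\frac{1875}{2} \approx 937.5$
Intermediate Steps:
$Q{\left(m \right)} = 2 m^{2}$ ($Q{\left(m \right)} = \left(m + 0\right) \left(m + m\right) = m 2 m = 2 m^{2}$)
$X{\left(l,b \right)} = \frac{2 + b}{2 l}$
$\left(Q{\left(-5 \right)} + y\right) \left(-25\right) X{\left(-2,0 \right)} = \left(2 \left(-5\right)^{2} + 25\right) \left(-25\right) \frac{2 + 0}{2 \left(-2\right)} = \left(2 \cdot 25 + 25\right) \left(-25\right) \frac{1}{2} \left(- \frac{1}{2}\right) 2 = \left(50 + 25\right) \left(-25\right) \left(- \frac{1}{2}\right) = 75 \left(-25\right) \left(- \frac{1}{2}\right) = \left(-1875\right) \left(- \frac{1}{2}\right) = \frac{1875}{2}$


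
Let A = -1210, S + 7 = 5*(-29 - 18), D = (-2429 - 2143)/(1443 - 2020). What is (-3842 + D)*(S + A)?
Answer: 3212204424/577 ≈ 5.5671e+6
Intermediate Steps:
D = 4572/577 (D = -4572/(-577) = -4572*(-1/577) = 4572/577 ≈ 7.9237)
S = -242 (S = -7 + 5*(-29 - 18) = -7 + 5*(-47) = -7 - 235 = -242)
(-3842 + D)*(S + A) = (-3842 + 4572/577)*(-242 - 1210) = -2212262/577*(-1452) = 3212204424/577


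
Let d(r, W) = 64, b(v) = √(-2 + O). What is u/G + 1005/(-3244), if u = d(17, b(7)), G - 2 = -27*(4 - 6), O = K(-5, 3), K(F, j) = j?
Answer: 18917/22708 ≈ 0.83305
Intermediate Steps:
O = 3
b(v) = 1 (b(v) = √(-2 + 3) = √1 = 1)
G = 56 (G = 2 - 27*(4 - 6) = 2 - 27*(-2) = 2 + 54 = 56)
u = 64
u/G + 1005/(-3244) = 64/56 + 1005/(-3244) = 64*(1/56) + 1005*(-1/3244) = 8/7 - 1005/3244 = 18917/22708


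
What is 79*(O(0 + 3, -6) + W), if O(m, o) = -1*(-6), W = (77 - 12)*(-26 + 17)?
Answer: -45741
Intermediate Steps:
W = -585 (W = 65*(-9) = -585)
O(m, o) = 6
79*(O(0 + 3, -6) + W) = 79*(6 - 585) = 79*(-579) = -45741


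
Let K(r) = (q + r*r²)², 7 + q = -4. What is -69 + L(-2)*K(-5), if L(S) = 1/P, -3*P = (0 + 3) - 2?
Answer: -55557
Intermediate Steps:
q = -11 (q = -7 - 4 = -11)
K(r) = (-11 + r³)² (K(r) = (-11 + r*r²)² = (-11 + r³)²)
P = -⅓ (P = -((0 + 3) - 2)/3 = -(3 - 2)/3 = -⅓*1 = -⅓ ≈ -0.33333)
L(S) = -3 (L(S) = 1/(-⅓) = -3)
-69 + L(-2)*K(-5) = -69 - 3*(-11 + (-5)³)² = -69 - 3*(-11 - 125)² = -69 - 3*(-136)² = -69 - 3*18496 = -69 - 55488 = -55557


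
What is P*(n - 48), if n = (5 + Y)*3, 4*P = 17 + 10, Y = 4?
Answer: -567/4 ≈ -141.75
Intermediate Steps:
P = 27/4 (P = (17 + 10)/4 = (1/4)*27 = 27/4 ≈ 6.7500)
n = 27 (n = (5 + 4)*3 = 9*3 = 27)
P*(n - 48) = 27*(27 - 48)/4 = (27/4)*(-21) = -567/4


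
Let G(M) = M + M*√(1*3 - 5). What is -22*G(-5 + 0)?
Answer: 110 + 110*I*√2 ≈ 110.0 + 155.56*I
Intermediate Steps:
G(M) = M + I*M*√2 (G(M) = M + M*√(3 - 5) = M + M*√(-2) = M + M*(I*√2) = M + I*M*√2)
-22*G(-5 + 0) = -22*(-5 + 0)*(1 + I*√2) = -(-110)*(1 + I*√2) = -22*(-5 - 5*I*√2) = 110 + 110*I*√2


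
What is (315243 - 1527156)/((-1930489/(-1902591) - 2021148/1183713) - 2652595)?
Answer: 10222380398038437/22374413191387688 ≈ 0.45688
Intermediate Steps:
(315243 - 1527156)/((-1930489/(-1902591) - 2021148/1183713) - 2652595) = -1211913/((-1930489*(-1/1902591) - 2021148*1/1183713) - 2652595) = -1211913/((1930489/1902591 - 673716/394571) - 2652595) = -1211913/(-520091022937/750707233461 - 2652595) = -1211913/(-1991322774033504232/750707233461) = -1211913*(-750707233461/1991322774033504232) = 10222380398038437/22374413191387688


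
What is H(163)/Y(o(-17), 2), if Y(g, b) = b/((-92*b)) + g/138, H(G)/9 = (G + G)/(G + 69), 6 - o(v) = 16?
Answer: -4401/29 ≈ -151.76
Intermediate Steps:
o(v) = -10 (o(v) = 6 - 1*16 = 6 - 16 = -10)
H(G) = 18*G/(69 + G) (H(G) = 9*((G + G)/(G + 69)) = 9*((2*G)/(69 + G)) = 9*(2*G/(69 + G)) = 18*G/(69 + G))
Y(g, b) = -1/92 + g/138 (Y(g, b) = b*(-1/(92*b)) + g*(1/138) = -1/92 + g/138)
H(163)/Y(o(-17), 2) = (18*163/(69 + 163))/(-1/92 + (1/138)*(-10)) = (18*163/232)/(-1/92 - 5/69) = (18*163*(1/232))/(-1/12) = (1467/116)*(-12) = -4401/29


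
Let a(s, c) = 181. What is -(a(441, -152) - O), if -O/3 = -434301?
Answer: 1302722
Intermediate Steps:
O = 1302903 (O = -3*(-434301) = 1302903)
-(a(441, -152) - O) = -(181 - 1*1302903) = -(181 - 1302903) = -1*(-1302722) = 1302722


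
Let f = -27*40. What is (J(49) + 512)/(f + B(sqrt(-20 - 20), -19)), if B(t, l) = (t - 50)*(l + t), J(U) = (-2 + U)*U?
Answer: -47855/21934 + 38847*I*sqrt(10)/21934 ≈ -2.1818 + 5.6007*I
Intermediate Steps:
J(U) = U*(-2 + U)
f = -1080
B(t, l) = (-50 + t)*(l + t)
(J(49) + 512)/(f + B(sqrt(-20 - 20), -19)) = (49*(-2 + 49) + 512)/(-1080 + ((sqrt(-20 - 20))**2 - 50*(-19) - 50*sqrt(-20 - 20) - 19*sqrt(-20 - 20))) = (49*47 + 512)/(-1080 + ((sqrt(-40))**2 + 950 - 100*I*sqrt(10) - 38*I*sqrt(10))) = (2303 + 512)/(-1080 + ((2*I*sqrt(10))**2 + 950 - 100*I*sqrt(10) - 38*I*sqrt(10))) = 2815/(-1080 + (-40 + 950 - 100*I*sqrt(10) - 38*I*sqrt(10))) = 2815/(-1080 + (910 - 138*I*sqrt(10))) = 2815/(-170 - 138*I*sqrt(10))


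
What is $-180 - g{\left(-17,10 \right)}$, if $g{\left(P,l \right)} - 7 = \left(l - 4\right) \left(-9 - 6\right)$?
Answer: $-97$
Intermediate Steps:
$g{\left(P,l \right)} = 67 - 15 l$ ($g{\left(P,l \right)} = 7 + \left(l - 4\right) \left(-9 - 6\right) = 7 + \left(-4 + l\right) \left(-15\right) = 7 - \left(-60 + 15 l\right) = 67 - 15 l$)
$-180 - g{\left(-17,10 \right)} = -180 - \left(67 - 150\right) = -180 - -83 = -180 + 83 = -97$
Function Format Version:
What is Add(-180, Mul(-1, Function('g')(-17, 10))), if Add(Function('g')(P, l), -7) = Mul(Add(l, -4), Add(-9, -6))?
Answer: -97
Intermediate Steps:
Function('g')(P, l) = Add(67, Mul(-15, l)) (Function('g')(P, l) = Add(7, Mul(Add(l, -4), Add(-9, -6))) = Add(7, Mul(Add(-4, l), -15)) = Add(7, Add(60, Mul(-15, l))) = Add(67, Mul(-15, l)))
Add(-180, Mul(-1, Function('g')(-17, 10))) = Add(-180, Mul(-1, Add(67, Mul(-15, 10)))) = Add(-180, Mul(-1, Add(67, -150))) = Add(-180, Mul(-1, -83)) = Add(-180, 83) = -97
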